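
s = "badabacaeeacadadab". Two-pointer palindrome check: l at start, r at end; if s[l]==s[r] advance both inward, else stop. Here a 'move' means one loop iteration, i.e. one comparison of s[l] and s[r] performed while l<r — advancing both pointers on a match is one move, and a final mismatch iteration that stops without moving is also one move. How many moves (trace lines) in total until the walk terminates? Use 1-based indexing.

5 moves

[1,18] 'b'=='b' → l++,r--
[2,17] 'a'=='a' → l++,r--
[3,16] 'd'=='d' → l++,r--
[4,15] 'a'=='a' → l++,r--
[5,14] 'b'!='d' → stop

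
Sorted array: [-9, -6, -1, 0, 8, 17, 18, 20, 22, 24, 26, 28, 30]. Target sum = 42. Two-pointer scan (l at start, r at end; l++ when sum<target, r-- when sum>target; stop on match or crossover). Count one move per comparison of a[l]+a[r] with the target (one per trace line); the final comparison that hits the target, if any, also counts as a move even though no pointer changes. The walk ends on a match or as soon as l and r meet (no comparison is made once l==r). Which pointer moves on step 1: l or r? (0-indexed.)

[0,12] -9+30=21 <42 → l++

l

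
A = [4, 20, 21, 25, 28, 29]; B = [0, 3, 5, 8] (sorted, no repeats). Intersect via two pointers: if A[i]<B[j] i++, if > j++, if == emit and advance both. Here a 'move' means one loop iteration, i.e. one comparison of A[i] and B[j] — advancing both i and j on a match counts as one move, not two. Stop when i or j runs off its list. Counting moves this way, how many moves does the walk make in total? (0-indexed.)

[i=0,j=0] 4>0 → j++
[i=0,j=1] 4>3 → j++
[i=0,j=2] 4<5 → i++
[i=1,j=2] 20>5 → j++
[i=1,j=3] 20>8 → j++

5 moves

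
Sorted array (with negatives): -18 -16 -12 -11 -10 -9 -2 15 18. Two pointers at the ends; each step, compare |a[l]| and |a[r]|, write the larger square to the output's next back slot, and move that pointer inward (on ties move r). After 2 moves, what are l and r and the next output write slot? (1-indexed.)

l=2, r=8, next write slot=7

l=1 r=9: |-18|<=|18| out[9]=324, r--
l=1 r=8: |-18|>|15| out[8]=324, l++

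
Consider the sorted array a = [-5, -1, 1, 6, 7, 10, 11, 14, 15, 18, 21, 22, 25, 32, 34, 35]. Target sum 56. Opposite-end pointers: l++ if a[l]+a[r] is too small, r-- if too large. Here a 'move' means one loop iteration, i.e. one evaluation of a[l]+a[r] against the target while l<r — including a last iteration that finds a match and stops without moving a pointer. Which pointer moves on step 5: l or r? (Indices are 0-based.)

l=0 r=15: -5+35=30 <56, l++
l=1 r=15: -1+35=34 <56, l++
l=2 r=15: 1+35=36 <56, l++
l=3 r=15: 6+35=41 <56, l++
l=4 r=15: 7+35=42 <56, l++

l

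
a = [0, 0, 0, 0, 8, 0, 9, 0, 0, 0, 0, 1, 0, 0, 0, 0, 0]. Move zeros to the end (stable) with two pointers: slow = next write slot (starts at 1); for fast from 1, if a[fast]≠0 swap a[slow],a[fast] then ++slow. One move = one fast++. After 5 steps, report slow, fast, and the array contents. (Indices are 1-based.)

slow=2, fast=6, a=[8, 0, 0, 0, 0, 0, 9, 0, 0, 0, 0, 1, 0, 0, 0, 0, 0]

(s=1,f=1) a[fast]=0 → fast++
(s=1,f=2) a[fast]=0 → fast++
(s=1,f=3) a[fast]=0 → fast++
(s=1,f=4) a[fast]=0 → fast++
(s=1,f=5) a[fast]=8≠0 swap→a[1]=8 → slow++,fast++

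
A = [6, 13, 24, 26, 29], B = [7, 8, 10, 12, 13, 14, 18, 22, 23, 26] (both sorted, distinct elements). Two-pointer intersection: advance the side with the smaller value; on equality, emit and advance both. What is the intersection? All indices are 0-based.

intersection = [13, 26]

i=0 j=0: 6<7, i++
i=1 j=0: 13>7, j++
i=1 j=1: 13>8, j++
i=1 j=2: 13>10, j++
i=1 j=3: 13>12, j++
i=1 j=4: 13==13 emit, i++,j++
i=2 j=5: 24>14, j++
i=2 j=6: 24>18, j++
i=2 j=7: 24>22, j++
i=2 j=8: 24>23, j++
i=2 j=9: 24<26, i++
i=3 j=9: 26==26 emit, i++,j++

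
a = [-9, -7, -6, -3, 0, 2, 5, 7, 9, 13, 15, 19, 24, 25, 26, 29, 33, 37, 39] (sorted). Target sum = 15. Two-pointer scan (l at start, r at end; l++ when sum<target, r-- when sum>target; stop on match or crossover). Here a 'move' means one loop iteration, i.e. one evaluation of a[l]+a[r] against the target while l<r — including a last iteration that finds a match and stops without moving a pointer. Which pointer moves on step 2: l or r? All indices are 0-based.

[0,18] -9+39=30 >15 → r--
[0,17] -9+37=28 >15 → r--

r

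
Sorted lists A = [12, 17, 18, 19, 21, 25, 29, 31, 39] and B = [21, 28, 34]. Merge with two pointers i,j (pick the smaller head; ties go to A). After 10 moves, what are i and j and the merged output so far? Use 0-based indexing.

i=8, j=2, merged so far=[12, 17, 18, 19, 21, 21, 25, 28, 29, 31]

i=0 j=0: A[i]=12<=B[j]=21 take 12, i++
i=1 j=0: A[i]=17<=B[j]=21 take 17, i++
i=2 j=0: A[i]=18<=B[j]=21 take 18, i++
i=3 j=0: A[i]=19<=B[j]=21 take 19, i++
i=4 j=0: A[i]=21<=B[j]=21 take 21, i++
i=5 j=0: A[i]=25>B[j]=21 take 21, j++
i=5 j=1: A[i]=25<=B[j]=28 take 25, i++
i=6 j=1: A[i]=29>B[j]=28 take 28, j++
i=6 j=2: A[i]=29<=B[j]=34 take 29, i++
i=7 j=2: A[i]=31<=B[j]=34 take 31, i++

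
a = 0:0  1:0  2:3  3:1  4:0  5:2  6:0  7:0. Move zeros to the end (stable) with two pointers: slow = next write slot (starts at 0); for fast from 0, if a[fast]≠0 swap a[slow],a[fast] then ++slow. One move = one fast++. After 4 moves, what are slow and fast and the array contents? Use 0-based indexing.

slow=2, fast=4, a=[3, 1, 0, 0, 0, 2, 0, 0]

(s=0,f=0) a[fast]=0 → fast++
(s=0,f=1) a[fast]=0 → fast++
(s=0,f=2) a[fast]=3≠0 swap→a[0]=3 → slow++,fast++
(s=1,f=3) a[fast]=1≠0 swap→a[1]=1 → slow++,fast++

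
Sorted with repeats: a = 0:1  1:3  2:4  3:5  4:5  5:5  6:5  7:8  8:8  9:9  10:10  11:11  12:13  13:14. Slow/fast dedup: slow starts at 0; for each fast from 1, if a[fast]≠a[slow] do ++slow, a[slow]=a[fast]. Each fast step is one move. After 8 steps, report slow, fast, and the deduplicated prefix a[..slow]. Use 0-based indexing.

slow=4, fast=9, prefix=[1, 3, 4, 5, 8]

slow=0 fast=1: a[fast]=3≠a[slow]=1 write a[1]=3, slow++,fast++
slow=1 fast=2: a[fast]=4≠a[slow]=3 write a[2]=4, slow++,fast++
slow=2 fast=3: a[fast]=5≠a[slow]=4 write a[3]=5, slow++,fast++
slow=3 fast=4: a[fast]=5=a[slow] dup, fast++
slow=3 fast=5: a[fast]=5=a[slow] dup, fast++
slow=3 fast=6: a[fast]=5=a[slow] dup, fast++
slow=3 fast=7: a[fast]=8≠a[slow]=5 write a[4]=8, slow++,fast++
slow=4 fast=8: a[fast]=8=a[slow] dup, fast++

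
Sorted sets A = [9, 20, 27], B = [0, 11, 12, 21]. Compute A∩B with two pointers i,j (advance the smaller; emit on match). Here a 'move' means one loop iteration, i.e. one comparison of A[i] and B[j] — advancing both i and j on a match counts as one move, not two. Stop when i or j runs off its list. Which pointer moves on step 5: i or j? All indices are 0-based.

i=0 j=0: 9>0, j++
i=0 j=1: 9<11, i++
i=1 j=1: 20>11, j++
i=1 j=2: 20>12, j++
i=1 j=3: 20<21, i++

i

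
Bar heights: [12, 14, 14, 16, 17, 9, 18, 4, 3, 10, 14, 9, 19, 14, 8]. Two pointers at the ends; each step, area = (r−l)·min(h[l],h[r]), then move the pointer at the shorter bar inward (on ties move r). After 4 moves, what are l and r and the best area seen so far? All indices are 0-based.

l=2, r=12, best area=168

l=0 r=14: min(12,8)*14=112 best=112 *, r--
l=0 r=13: min(12,14)*13=156 best=156 *, l++
l=1 r=13: min(14,14)*12=168 best=168 *, r--
l=1 r=12: min(14,19)*11=154 best=168, l++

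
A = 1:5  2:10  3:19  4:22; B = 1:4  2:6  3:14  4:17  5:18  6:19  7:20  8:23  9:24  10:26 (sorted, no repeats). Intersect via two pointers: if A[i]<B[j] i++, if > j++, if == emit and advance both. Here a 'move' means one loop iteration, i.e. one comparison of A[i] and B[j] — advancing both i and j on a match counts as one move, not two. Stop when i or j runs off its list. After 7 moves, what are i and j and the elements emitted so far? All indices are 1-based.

i=3, j=6, emitted=[]

[i=1,j=1] 5>4 → j++
[i=1,j=2] 5<6 → i++
[i=2,j=2] 10>6 → j++
[i=2,j=3] 10<14 → i++
[i=3,j=3] 19>14 → j++
[i=3,j=4] 19>17 → j++
[i=3,j=5] 19>18 → j++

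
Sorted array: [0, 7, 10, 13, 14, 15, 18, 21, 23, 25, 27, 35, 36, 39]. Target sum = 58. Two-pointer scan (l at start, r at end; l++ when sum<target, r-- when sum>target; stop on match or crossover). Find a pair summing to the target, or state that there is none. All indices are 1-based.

(23, 35)

l=1 r=14: 0+39=39 <58, l++
l=2 r=14: 7+39=46 <58, l++
l=3 r=14: 10+39=49 <58, l++
l=4 r=14: 13+39=52 <58, l++
l=5 r=14: 14+39=53 <58, l++
l=6 r=14: 15+39=54 <58, l++
l=7 r=14: 18+39=57 <58, l++
l=8 r=14: 21+39=60 >58, r--
l=8 r=13: 21+36=57 <58, l++
l=9 r=13: 23+36=59 >58, r--
l=9 r=12: 23+35=58, found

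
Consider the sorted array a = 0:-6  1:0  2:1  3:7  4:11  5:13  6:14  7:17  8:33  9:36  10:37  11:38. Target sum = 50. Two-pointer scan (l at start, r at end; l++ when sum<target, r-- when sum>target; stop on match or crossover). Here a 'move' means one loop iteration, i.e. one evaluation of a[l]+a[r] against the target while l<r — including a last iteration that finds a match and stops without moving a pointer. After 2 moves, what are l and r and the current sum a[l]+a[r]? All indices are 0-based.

l=2, r=11, sum=39

[0,11] -6+38=32 <50 → l++
[1,11] 0+38=38 <50 → l++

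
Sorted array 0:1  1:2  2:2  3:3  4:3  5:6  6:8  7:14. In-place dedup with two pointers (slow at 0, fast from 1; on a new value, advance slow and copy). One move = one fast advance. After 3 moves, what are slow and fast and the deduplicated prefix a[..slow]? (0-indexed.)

slow=2, fast=4, prefix=[1, 2, 3]

slow=0 fast=1: a[fast]=2≠a[slow]=1 write a[1]=2, slow++,fast++
slow=1 fast=2: a[fast]=2=a[slow] dup, fast++
slow=1 fast=3: a[fast]=3≠a[slow]=2 write a[2]=3, slow++,fast++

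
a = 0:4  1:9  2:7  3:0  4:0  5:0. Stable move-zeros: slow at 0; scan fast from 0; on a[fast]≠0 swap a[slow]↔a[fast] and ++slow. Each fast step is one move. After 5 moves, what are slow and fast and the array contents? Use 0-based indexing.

slow=0 fast=0: a[fast]=4≠0 swap→a[0]=4, slow++,fast++
slow=1 fast=1: a[fast]=9≠0 swap→a[1]=9, slow++,fast++
slow=2 fast=2: a[fast]=7≠0 swap→a[2]=7, slow++,fast++
slow=3 fast=3: a[fast]=0, fast++
slow=3 fast=4: a[fast]=0, fast++

slow=3, fast=5, a=[4, 9, 7, 0, 0, 0]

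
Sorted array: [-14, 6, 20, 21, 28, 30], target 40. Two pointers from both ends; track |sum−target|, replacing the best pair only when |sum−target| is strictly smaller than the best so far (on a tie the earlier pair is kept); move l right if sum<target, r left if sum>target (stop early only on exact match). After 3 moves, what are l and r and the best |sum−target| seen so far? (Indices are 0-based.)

l=0 r=5: -14+30=16 d=24 *, l++
l=1 r=5: 6+30=36 d=4 *, l++
l=2 r=5: 20+30=50 d=10, r--

l=2, r=4, best |Δ|=4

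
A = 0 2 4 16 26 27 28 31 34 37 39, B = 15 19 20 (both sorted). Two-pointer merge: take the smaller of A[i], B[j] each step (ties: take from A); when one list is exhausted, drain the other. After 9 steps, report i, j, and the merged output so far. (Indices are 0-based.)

i=6, j=3, merged so far=[0, 2, 4, 15, 16, 19, 20, 26, 27]

i=0 j=0: A[i]=0<=B[j]=15 take 0, i++
i=1 j=0: A[i]=2<=B[j]=15 take 2, i++
i=2 j=0: A[i]=4<=B[j]=15 take 4, i++
i=3 j=0: A[i]=16>B[j]=15 take 15, j++
i=3 j=1: A[i]=16<=B[j]=19 take 16, i++
i=4 j=1: A[i]=26>B[j]=19 take 19, j++
i=4 j=2: A[i]=26>B[j]=20 take 20, j++
i=4 j=3: B done, take A[i]=26, i++
i=5 j=3: B done, take A[i]=27, i++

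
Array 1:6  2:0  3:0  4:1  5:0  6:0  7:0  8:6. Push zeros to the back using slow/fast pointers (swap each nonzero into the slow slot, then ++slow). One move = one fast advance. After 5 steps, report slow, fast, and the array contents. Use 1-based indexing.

(s=1,f=1) a[fast]=6≠0 swap→a[1]=6 → slow++,fast++
(s=2,f=2) a[fast]=0 → fast++
(s=2,f=3) a[fast]=0 → fast++
(s=2,f=4) a[fast]=1≠0 swap→a[2]=1 → slow++,fast++
(s=3,f=5) a[fast]=0 → fast++

slow=3, fast=6, a=[6, 1, 0, 0, 0, 0, 0, 6]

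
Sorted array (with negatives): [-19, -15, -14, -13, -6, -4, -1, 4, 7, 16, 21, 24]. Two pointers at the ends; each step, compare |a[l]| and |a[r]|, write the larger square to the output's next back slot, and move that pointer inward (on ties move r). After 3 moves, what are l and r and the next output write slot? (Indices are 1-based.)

l=2, r=10, next write slot=9

l=1 r=12: |-19|<=|24| out[12]=576, r--
l=1 r=11: |-19|<=|21| out[11]=441, r--
l=1 r=10: |-19|>|16| out[10]=361, l++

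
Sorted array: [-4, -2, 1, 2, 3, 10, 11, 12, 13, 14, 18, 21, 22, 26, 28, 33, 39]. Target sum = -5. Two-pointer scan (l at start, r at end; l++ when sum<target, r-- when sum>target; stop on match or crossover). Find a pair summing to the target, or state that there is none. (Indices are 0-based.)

[0,16] -4+39=35 >-5 → r--
[0,15] -4+33=29 >-5 → r--
[0,14] -4+28=24 >-5 → r--
[0,13] -4+26=22 >-5 → r--
[0,12] -4+22=18 >-5 → r--
[0,11] -4+21=17 >-5 → r--
[0,10] -4+18=14 >-5 → r--
[0,9] -4+14=10 >-5 → r--
[0,8] -4+13=9 >-5 → r--
[0,7] -4+12=8 >-5 → r--
[0,6] -4+11=7 >-5 → r--
[0,5] -4+10=6 >-5 → r--
[0,4] -4+3=-1 >-5 → r--
[0,3] -4+2=-2 >-5 → r--
[0,2] -4+1=-3 >-5 → r--
[0,1] -4+-2=-6 <-5 → l++

no pair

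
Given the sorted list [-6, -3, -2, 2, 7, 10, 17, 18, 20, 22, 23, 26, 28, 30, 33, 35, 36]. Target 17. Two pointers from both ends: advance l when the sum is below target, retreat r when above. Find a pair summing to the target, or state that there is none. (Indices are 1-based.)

(-6, 23)

[1,17] -6+36=30 >17 → r--
[1,16] -6+35=29 >17 → r--
[1,15] -6+33=27 >17 → r--
[1,14] -6+30=24 >17 → r--
[1,13] -6+28=22 >17 → r--
[1,12] -6+26=20 >17 → r--
[1,11] -6+23=17 → found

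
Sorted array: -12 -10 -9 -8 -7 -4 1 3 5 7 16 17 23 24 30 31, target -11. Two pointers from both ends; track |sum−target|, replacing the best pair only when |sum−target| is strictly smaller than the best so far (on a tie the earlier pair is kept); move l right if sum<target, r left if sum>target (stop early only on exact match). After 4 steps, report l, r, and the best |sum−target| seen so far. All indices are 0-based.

[0,15] -12+31=19 d=30 * → r--
[0,14] -12+30=18 d=29 * → r--
[0,13] -12+24=12 d=23 * → r--
[0,12] -12+23=11 d=22 * → r--

l=0, r=11, best |Δ|=22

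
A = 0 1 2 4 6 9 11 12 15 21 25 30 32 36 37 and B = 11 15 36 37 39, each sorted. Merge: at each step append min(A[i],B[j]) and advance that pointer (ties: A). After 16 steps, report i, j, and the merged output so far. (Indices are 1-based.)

i=1 j=1: A[i]=0<=B[j]=11 take 0, i++
i=2 j=1: A[i]=1<=B[j]=11 take 1, i++
i=3 j=1: A[i]=2<=B[j]=11 take 2, i++
i=4 j=1: A[i]=4<=B[j]=11 take 4, i++
i=5 j=1: A[i]=6<=B[j]=11 take 6, i++
i=6 j=1: A[i]=9<=B[j]=11 take 9, i++
i=7 j=1: A[i]=11<=B[j]=11 take 11, i++
i=8 j=1: A[i]=12>B[j]=11 take 11, j++
i=8 j=2: A[i]=12<=B[j]=15 take 12, i++
i=9 j=2: A[i]=15<=B[j]=15 take 15, i++
i=10 j=2: A[i]=21>B[j]=15 take 15, j++
i=10 j=3: A[i]=21<=B[j]=36 take 21, i++
i=11 j=3: A[i]=25<=B[j]=36 take 25, i++
i=12 j=3: A[i]=30<=B[j]=36 take 30, i++
i=13 j=3: A[i]=32<=B[j]=36 take 32, i++
i=14 j=3: A[i]=36<=B[j]=36 take 36, i++

i=15, j=3, merged so far=[0, 1, 2, 4, 6, 9, 11, 11, 12, 15, 15, 21, 25, 30, 32, 36]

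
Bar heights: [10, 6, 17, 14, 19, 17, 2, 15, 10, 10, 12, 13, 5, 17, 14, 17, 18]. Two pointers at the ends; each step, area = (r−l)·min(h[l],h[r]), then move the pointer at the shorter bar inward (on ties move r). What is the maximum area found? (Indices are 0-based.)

max area = 238

[0,16] min(10,18)*16=160 best=160 * → l++
[1,16] min(6,18)*15=90 best=160 → l++
[2,16] min(17,18)*14=238 best=238 * → l++
[3,16] min(14,18)*13=182 best=238 → l++
[4,16] min(19,18)*12=216 best=238 → r--
[4,15] min(19,17)*11=187 best=238 → r--
[4,14] min(19,14)*10=140 best=238 → r--
[4,13] min(19,17)*9=153 best=238 → r--
[4,12] min(19,5)*8=40 best=238 → r--
[4,11] min(19,13)*7=91 best=238 → r--
[4,10] min(19,12)*6=72 best=238 → r--
[4,9] min(19,10)*5=50 best=238 → r--
[4,8] min(19,10)*4=40 best=238 → r--
[4,7] min(19,15)*3=45 best=238 → r--
[4,6] min(19,2)*2=4 best=238 → r--
[4,5] min(19,17)*1=17 best=238 → r--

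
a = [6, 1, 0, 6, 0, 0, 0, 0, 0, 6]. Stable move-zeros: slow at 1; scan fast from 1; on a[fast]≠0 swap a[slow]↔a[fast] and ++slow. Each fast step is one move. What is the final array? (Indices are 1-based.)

slow=1 fast=1: a[fast]=6≠0 swap→a[1]=6, slow++,fast++
slow=2 fast=2: a[fast]=1≠0 swap→a[2]=1, slow++,fast++
slow=3 fast=3: a[fast]=0, fast++
slow=3 fast=4: a[fast]=6≠0 swap→a[3]=6, slow++,fast++
slow=4 fast=5: a[fast]=0, fast++
slow=4 fast=6: a[fast]=0, fast++
slow=4 fast=7: a[fast]=0, fast++
slow=4 fast=8: a[fast]=0, fast++
slow=4 fast=9: a[fast]=0, fast++
slow=4 fast=10: a[fast]=6≠0 swap→a[4]=6, slow++,fast++

[6, 1, 6, 6, 0, 0, 0, 0, 0, 0]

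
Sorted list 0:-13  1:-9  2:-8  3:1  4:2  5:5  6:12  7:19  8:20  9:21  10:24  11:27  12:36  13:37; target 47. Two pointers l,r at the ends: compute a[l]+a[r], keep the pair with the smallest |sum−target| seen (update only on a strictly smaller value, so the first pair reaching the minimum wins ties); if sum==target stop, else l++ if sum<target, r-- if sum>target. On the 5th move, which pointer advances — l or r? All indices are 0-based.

[0,13] -13+37=24 d=23 * → l++
[1,13] -9+37=28 d=19 * → l++
[2,13] -8+37=29 d=18 * → l++
[3,13] 1+37=38 d=9 * → l++
[4,13] 2+37=39 d=8 * → l++

l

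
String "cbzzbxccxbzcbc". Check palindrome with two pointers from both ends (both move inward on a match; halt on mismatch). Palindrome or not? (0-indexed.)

l=0 r=13: 'c'=='c', l++,r--
l=1 r=12: 'b'=='b', l++,r--
l=2 r=11: 'z'!='c', stop

not a palindrome (mismatch at 2,11)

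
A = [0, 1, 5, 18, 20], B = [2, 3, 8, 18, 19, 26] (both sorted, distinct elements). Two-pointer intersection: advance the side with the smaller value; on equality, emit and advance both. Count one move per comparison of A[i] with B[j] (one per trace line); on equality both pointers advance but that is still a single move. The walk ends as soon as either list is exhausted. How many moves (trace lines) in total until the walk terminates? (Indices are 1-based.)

[i=1,j=1] 0<2 → i++
[i=2,j=1] 1<2 → i++
[i=3,j=1] 5>2 → j++
[i=3,j=2] 5>3 → j++
[i=3,j=3] 5<8 → i++
[i=4,j=3] 18>8 → j++
[i=4,j=4] 18==18 emit → i++,j++
[i=5,j=5] 20>19 → j++
[i=5,j=6] 20<26 → i++

9 moves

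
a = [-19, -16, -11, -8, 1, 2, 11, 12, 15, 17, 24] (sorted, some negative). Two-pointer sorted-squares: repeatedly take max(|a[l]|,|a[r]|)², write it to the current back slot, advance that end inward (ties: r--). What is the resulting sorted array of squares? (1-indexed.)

[1,11] |-19|<=|24| out[11]=576 → r--
[1,10] |-19|>|17| out[10]=361 → l++
[2,10] |-16|<=|17| out[9]=289 → r--
[2,9] |-16|>|15| out[8]=256 → l++
[3,9] |-11|<=|15| out[7]=225 → r--
[3,8] |-11|<=|12| out[6]=144 → r--
[3,7] |-11|<=|11| out[5]=121 → r--
[3,6] |-11|>|2| out[4]=121 → l++
[4,6] |-8|>|2| out[3]=64 → l++
[5,6] |1|<=|2| out[2]=4 → r--
[5,5] |1|<=|1| out[1]=1 → r--

[1, 4, 64, 121, 121, 144, 225, 256, 289, 361, 576]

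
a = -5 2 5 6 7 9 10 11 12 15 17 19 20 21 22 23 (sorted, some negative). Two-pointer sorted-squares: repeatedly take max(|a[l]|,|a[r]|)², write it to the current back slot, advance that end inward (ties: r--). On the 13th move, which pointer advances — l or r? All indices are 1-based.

l=1 r=16: |-5|<=|23| out[16]=529, r--
l=1 r=15: |-5|<=|22| out[15]=484, r--
l=1 r=14: |-5|<=|21| out[14]=441, r--
l=1 r=13: |-5|<=|20| out[13]=400, r--
l=1 r=12: |-5|<=|19| out[12]=361, r--
l=1 r=11: |-5|<=|17| out[11]=289, r--
l=1 r=10: |-5|<=|15| out[10]=225, r--
l=1 r=9: |-5|<=|12| out[9]=144, r--
l=1 r=8: |-5|<=|11| out[8]=121, r--
l=1 r=7: |-5|<=|10| out[7]=100, r--
l=1 r=6: |-5|<=|9| out[6]=81, r--
l=1 r=5: |-5|<=|7| out[5]=49, r--
l=1 r=4: |-5|<=|6| out[4]=36, r--

r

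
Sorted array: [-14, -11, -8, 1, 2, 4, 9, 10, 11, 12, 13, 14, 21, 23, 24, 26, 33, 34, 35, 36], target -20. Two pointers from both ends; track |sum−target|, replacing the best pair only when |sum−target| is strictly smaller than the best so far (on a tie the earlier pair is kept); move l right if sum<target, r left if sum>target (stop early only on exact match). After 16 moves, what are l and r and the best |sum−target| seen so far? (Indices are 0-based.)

l=0, r=3, best |Δ|=8

[0,19] -14+36=22 d=42 * → r--
[0,18] -14+35=21 d=41 * → r--
[0,17] -14+34=20 d=40 * → r--
[0,16] -14+33=19 d=39 * → r--
[0,15] -14+26=12 d=32 * → r--
[0,14] -14+24=10 d=30 * → r--
[0,13] -14+23=9 d=29 * → r--
[0,12] -14+21=7 d=27 * → r--
[0,11] -14+14=0 d=20 * → r--
[0,10] -14+13=-1 d=19 * → r--
[0,9] -14+12=-2 d=18 * → r--
[0,8] -14+11=-3 d=17 * → r--
[0,7] -14+10=-4 d=16 * → r--
[0,6] -14+9=-5 d=15 * → r--
[0,5] -14+4=-10 d=10 * → r--
[0,4] -14+2=-12 d=8 * → r--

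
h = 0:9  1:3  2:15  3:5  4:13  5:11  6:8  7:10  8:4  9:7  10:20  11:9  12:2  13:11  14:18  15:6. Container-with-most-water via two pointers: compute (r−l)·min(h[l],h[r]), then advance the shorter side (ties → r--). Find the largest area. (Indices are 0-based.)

l=0 r=15: min(9,6)*15=90 best=90 *, r--
l=0 r=14: min(9,18)*14=126 best=126 *, l++
l=1 r=14: min(3,18)*13=39 best=126, l++
l=2 r=14: min(15,18)*12=180 best=180 *, l++
l=3 r=14: min(5,18)*11=55 best=180, l++
l=4 r=14: min(13,18)*10=130 best=180, l++
l=5 r=14: min(11,18)*9=99 best=180, l++
l=6 r=14: min(8,18)*8=64 best=180, l++
l=7 r=14: min(10,18)*7=70 best=180, l++
l=8 r=14: min(4,18)*6=24 best=180, l++
l=9 r=14: min(7,18)*5=35 best=180, l++
l=10 r=14: min(20,18)*4=72 best=180, r--
l=10 r=13: min(20,11)*3=33 best=180, r--
l=10 r=12: min(20,2)*2=4 best=180, r--
l=10 r=11: min(20,9)*1=9 best=180, r--

max area = 180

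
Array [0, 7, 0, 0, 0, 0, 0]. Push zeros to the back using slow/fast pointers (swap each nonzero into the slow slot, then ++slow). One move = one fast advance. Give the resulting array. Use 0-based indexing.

(s=0,f=0) a[fast]=0 → fast++
(s=0,f=1) a[fast]=7≠0 swap→a[0]=7 → slow++,fast++
(s=1,f=2) a[fast]=0 → fast++
(s=1,f=3) a[fast]=0 → fast++
(s=1,f=4) a[fast]=0 → fast++
(s=1,f=5) a[fast]=0 → fast++
(s=1,f=6) a[fast]=0 → fast++

[7, 0, 0, 0, 0, 0, 0]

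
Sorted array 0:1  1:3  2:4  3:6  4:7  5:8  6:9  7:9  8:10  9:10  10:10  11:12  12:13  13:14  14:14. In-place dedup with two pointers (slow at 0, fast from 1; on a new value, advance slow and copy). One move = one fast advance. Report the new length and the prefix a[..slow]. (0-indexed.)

length 11; prefix = [1, 3, 4, 6, 7, 8, 9, 10, 12, 13, 14]

(s=0,f=1) a[fast]=3≠a[slow]=1 write a[1]=3 → slow++,fast++
(s=1,f=2) a[fast]=4≠a[slow]=3 write a[2]=4 → slow++,fast++
(s=2,f=3) a[fast]=6≠a[slow]=4 write a[3]=6 → slow++,fast++
(s=3,f=4) a[fast]=7≠a[slow]=6 write a[4]=7 → slow++,fast++
(s=4,f=5) a[fast]=8≠a[slow]=7 write a[5]=8 → slow++,fast++
(s=5,f=6) a[fast]=9≠a[slow]=8 write a[6]=9 → slow++,fast++
(s=6,f=7) a[fast]=9=a[slow] dup → fast++
(s=6,f=8) a[fast]=10≠a[slow]=9 write a[7]=10 → slow++,fast++
(s=7,f=9) a[fast]=10=a[slow] dup → fast++
(s=7,f=10) a[fast]=10=a[slow] dup → fast++
(s=7,f=11) a[fast]=12≠a[slow]=10 write a[8]=12 → slow++,fast++
(s=8,f=12) a[fast]=13≠a[slow]=12 write a[9]=13 → slow++,fast++
(s=9,f=13) a[fast]=14≠a[slow]=13 write a[10]=14 → slow++,fast++
(s=10,f=14) a[fast]=14=a[slow] dup → fast++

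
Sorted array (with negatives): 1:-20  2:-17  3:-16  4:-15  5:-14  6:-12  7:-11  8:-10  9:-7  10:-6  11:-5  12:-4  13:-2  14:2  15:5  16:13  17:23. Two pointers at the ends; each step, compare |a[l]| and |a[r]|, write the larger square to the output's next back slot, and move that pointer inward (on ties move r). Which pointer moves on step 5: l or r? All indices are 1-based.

l

l=1 r=17: |-20|<=|23| out[17]=529, r--
l=1 r=16: |-20|>|13| out[16]=400, l++
l=2 r=16: |-17|>|13| out[15]=289, l++
l=3 r=16: |-16|>|13| out[14]=256, l++
l=4 r=16: |-15|>|13| out[13]=225, l++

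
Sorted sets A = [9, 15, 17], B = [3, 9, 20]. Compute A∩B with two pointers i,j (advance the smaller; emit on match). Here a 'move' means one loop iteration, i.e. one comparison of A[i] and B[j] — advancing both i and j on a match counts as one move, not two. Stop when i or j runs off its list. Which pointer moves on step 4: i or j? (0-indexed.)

i=0 j=0: 9>3, j++
i=0 j=1: 9==9 emit, i++,j++
i=1 j=2: 15<20, i++
i=2 j=2: 17<20, i++

i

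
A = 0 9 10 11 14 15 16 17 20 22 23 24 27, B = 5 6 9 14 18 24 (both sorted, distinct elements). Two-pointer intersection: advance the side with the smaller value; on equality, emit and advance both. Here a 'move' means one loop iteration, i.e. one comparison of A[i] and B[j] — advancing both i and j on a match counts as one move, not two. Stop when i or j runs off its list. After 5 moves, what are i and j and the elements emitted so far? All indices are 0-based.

[i=0,j=0] 0<5 → i++
[i=1,j=0] 9>5 → j++
[i=1,j=1] 9>6 → j++
[i=1,j=2] 9==9 emit → i++,j++
[i=2,j=3] 10<14 → i++

i=3, j=3, emitted=[9]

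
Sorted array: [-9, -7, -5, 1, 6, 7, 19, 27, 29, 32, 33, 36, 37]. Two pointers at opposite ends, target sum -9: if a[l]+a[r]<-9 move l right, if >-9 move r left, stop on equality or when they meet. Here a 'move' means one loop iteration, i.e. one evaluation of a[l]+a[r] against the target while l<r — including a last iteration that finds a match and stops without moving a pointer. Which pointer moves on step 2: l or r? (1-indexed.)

r

[1,13] -9+37=28 >-9 → r--
[1,12] -9+36=27 >-9 → r--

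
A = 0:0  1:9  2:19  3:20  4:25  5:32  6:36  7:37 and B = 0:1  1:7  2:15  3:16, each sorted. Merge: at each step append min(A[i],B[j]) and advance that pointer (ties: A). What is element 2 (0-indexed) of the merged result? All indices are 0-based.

merged[2] = 7

[i=0,j=0] A[i]=0<=B[j]=1 take 0 → i++
[i=1,j=0] A[i]=9>B[j]=1 take 1 → j++
[i=1,j=1] A[i]=9>B[j]=7 take 7 → j++
[i=1,j=2] A[i]=9<=B[j]=15 take 9 → i++
[i=2,j=2] A[i]=19>B[j]=15 take 15 → j++
[i=2,j=3] A[i]=19>B[j]=16 take 16 → j++
[i=2,j=4] B done, take A[i]=19 → i++
[i=3,j=4] B done, take A[i]=20 → i++
[i=4,j=4] B done, take A[i]=25 → i++
[i=5,j=4] B done, take A[i]=32 → i++
[i=6,j=4] B done, take A[i]=36 → i++
[i=7,j=4] B done, take A[i]=37 → i++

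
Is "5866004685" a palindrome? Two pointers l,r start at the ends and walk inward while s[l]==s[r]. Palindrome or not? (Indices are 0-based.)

not a palindrome (mismatch at 3,6)

[0,9] '5'=='5' → l++,r--
[1,8] '8'=='8' → l++,r--
[2,7] '6'=='6' → l++,r--
[3,6] '6'!='4' → stop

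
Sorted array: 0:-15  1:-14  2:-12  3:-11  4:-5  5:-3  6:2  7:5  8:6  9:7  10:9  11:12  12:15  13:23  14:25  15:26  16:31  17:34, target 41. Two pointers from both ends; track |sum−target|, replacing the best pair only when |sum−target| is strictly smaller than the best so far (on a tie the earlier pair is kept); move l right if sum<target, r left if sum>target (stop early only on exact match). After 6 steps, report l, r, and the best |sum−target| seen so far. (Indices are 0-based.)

[0,17] -15+34=19 d=22 * → l++
[1,17] -14+34=20 d=21 * → l++
[2,17] -12+34=22 d=19 * → l++
[3,17] -11+34=23 d=18 * → l++
[4,17] -5+34=29 d=12 * → l++
[5,17] -3+34=31 d=10 * → l++

l=6, r=17, best |Δ|=10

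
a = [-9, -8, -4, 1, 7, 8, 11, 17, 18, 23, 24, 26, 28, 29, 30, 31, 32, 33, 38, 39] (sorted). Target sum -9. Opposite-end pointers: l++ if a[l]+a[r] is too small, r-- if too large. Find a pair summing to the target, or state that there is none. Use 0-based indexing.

no pair

[0,19] -9+39=30 >-9 → r--
[0,18] -9+38=29 >-9 → r--
[0,17] -9+33=24 >-9 → r--
[0,16] -9+32=23 >-9 → r--
[0,15] -9+31=22 >-9 → r--
[0,14] -9+30=21 >-9 → r--
[0,13] -9+29=20 >-9 → r--
[0,12] -9+28=19 >-9 → r--
[0,11] -9+26=17 >-9 → r--
[0,10] -9+24=15 >-9 → r--
[0,9] -9+23=14 >-9 → r--
[0,8] -9+18=9 >-9 → r--
[0,7] -9+17=8 >-9 → r--
[0,6] -9+11=2 >-9 → r--
[0,5] -9+8=-1 >-9 → r--
[0,4] -9+7=-2 >-9 → r--
[0,3] -9+1=-8 >-9 → r--
[0,2] -9+-4=-13 <-9 → l++
[1,2] -8+-4=-12 <-9 → l++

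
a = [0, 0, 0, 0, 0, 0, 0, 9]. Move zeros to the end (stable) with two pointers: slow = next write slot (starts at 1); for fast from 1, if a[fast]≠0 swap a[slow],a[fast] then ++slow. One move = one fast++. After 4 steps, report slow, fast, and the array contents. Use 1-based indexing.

slow=1, fast=5, a=[0, 0, 0, 0, 0, 0, 0, 9]

slow=1 fast=1: a[fast]=0, fast++
slow=1 fast=2: a[fast]=0, fast++
slow=1 fast=3: a[fast]=0, fast++
slow=1 fast=4: a[fast]=0, fast++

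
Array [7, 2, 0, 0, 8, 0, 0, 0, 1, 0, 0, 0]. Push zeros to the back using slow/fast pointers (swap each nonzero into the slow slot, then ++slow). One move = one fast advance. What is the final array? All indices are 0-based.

[7, 2, 8, 1, 0, 0, 0, 0, 0, 0, 0, 0]

(s=0,f=0) a[fast]=7≠0 swap→a[0]=7 → slow++,fast++
(s=1,f=1) a[fast]=2≠0 swap→a[1]=2 → slow++,fast++
(s=2,f=2) a[fast]=0 → fast++
(s=2,f=3) a[fast]=0 → fast++
(s=2,f=4) a[fast]=8≠0 swap→a[2]=8 → slow++,fast++
(s=3,f=5) a[fast]=0 → fast++
(s=3,f=6) a[fast]=0 → fast++
(s=3,f=7) a[fast]=0 → fast++
(s=3,f=8) a[fast]=1≠0 swap→a[3]=1 → slow++,fast++
(s=4,f=9) a[fast]=0 → fast++
(s=4,f=10) a[fast]=0 → fast++
(s=4,f=11) a[fast]=0 → fast++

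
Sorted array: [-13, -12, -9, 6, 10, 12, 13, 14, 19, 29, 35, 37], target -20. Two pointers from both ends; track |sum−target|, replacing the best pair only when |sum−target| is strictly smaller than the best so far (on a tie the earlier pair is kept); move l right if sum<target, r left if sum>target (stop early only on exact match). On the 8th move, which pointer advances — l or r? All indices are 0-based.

[0,11] -13+37=24 d=44 * → r--
[0,10] -13+35=22 d=42 * → r--
[0,9] -13+29=16 d=36 * → r--
[0,8] -13+19=6 d=26 * → r--
[0,7] -13+14=1 d=21 * → r--
[0,6] -13+13=0 d=20 * → r--
[0,5] -13+12=-1 d=19 * → r--
[0,4] -13+10=-3 d=17 * → r--

r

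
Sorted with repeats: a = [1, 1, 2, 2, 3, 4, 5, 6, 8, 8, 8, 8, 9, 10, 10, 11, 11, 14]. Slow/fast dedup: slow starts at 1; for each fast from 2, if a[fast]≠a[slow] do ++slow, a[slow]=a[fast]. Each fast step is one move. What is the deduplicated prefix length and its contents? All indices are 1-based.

slow=1 fast=2: a[fast]=1=a[slow] dup, fast++
slow=1 fast=3: a[fast]=2≠a[slow]=1 write a[2]=2, slow++,fast++
slow=2 fast=4: a[fast]=2=a[slow] dup, fast++
slow=2 fast=5: a[fast]=3≠a[slow]=2 write a[3]=3, slow++,fast++
slow=3 fast=6: a[fast]=4≠a[slow]=3 write a[4]=4, slow++,fast++
slow=4 fast=7: a[fast]=5≠a[slow]=4 write a[5]=5, slow++,fast++
slow=5 fast=8: a[fast]=6≠a[slow]=5 write a[6]=6, slow++,fast++
slow=6 fast=9: a[fast]=8≠a[slow]=6 write a[7]=8, slow++,fast++
slow=7 fast=10: a[fast]=8=a[slow] dup, fast++
slow=7 fast=11: a[fast]=8=a[slow] dup, fast++
slow=7 fast=12: a[fast]=8=a[slow] dup, fast++
slow=7 fast=13: a[fast]=9≠a[slow]=8 write a[8]=9, slow++,fast++
slow=8 fast=14: a[fast]=10≠a[slow]=9 write a[9]=10, slow++,fast++
slow=9 fast=15: a[fast]=10=a[slow] dup, fast++
slow=9 fast=16: a[fast]=11≠a[slow]=10 write a[10]=11, slow++,fast++
slow=10 fast=17: a[fast]=11=a[slow] dup, fast++
slow=10 fast=18: a[fast]=14≠a[slow]=11 write a[11]=14, slow++,fast++

length 11; prefix = [1, 2, 3, 4, 5, 6, 8, 9, 10, 11, 14]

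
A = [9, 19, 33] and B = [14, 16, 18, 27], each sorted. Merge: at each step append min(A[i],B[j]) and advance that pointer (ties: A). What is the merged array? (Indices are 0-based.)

[9, 14, 16, 18, 19, 27, 33]

[i=0,j=0] A[i]=9<=B[j]=14 take 9 → i++
[i=1,j=0] A[i]=19>B[j]=14 take 14 → j++
[i=1,j=1] A[i]=19>B[j]=16 take 16 → j++
[i=1,j=2] A[i]=19>B[j]=18 take 18 → j++
[i=1,j=3] A[i]=19<=B[j]=27 take 19 → i++
[i=2,j=3] A[i]=33>B[j]=27 take 27 → j++
[i=2,j=4] B done, take A[i]=33 → i++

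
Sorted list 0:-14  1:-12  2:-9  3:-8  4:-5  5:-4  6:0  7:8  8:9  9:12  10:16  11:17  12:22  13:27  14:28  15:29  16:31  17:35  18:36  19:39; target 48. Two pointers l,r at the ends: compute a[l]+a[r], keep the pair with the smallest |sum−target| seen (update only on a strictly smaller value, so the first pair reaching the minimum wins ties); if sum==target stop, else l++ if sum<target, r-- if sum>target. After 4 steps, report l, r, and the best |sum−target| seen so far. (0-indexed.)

l=0 r=19: -14+39=25 d=23 *, l++
l=1 r=19: -12+39=27 d=21 *, l++
l=2 r=19: -9+39=30 d=18 *, l++
l=3 r=19: -8+39=31 d=17 *, l++

l=4, r=19, best |Δ|=17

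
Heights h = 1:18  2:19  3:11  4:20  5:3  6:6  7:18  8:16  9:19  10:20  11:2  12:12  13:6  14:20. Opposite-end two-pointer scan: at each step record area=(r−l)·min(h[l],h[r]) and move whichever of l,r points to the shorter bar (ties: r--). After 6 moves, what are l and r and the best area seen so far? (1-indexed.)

l=4, r=11, best area=234

l=1 r=14: min(18,20)*13=234 best=234 *, l++
l=2 r=14: min(19,20)*12=228 best=234, l++
l=3 r=14: min(11,20)*11=121 best=234, l++
l=4 r=14: min(20,20)*10=200 best=234, r--
l=4 r=13: min(20,6)*9=54 best=234, r--
l=4 r=12: min(20,12)*8=96 best=234, r--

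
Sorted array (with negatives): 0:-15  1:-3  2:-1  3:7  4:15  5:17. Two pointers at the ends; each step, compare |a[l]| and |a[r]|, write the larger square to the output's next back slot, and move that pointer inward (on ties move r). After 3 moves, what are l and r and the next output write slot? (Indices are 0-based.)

l=1, r=3, next write slot=2

l=0 r=5: |-15|<=|17| out[5]=289, r--
l=0 r=4: |-15|<=|15| out[4]=225, r--
l=0 r=3: |-15|>|7| out[3]=225, l++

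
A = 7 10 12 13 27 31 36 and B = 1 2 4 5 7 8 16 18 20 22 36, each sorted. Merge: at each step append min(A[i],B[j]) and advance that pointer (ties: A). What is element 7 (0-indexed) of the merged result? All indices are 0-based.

merged[7] = 10

[i=0,j=0] A[i]=7>B[j]=1 take 1 → j++
[i=0,j=1] A[i]=7>B[j]=2 take 2 → j++
[i=0,j=2] A[i]=7>B[j]=4 take 4 → j++
[i=0,j=3] A[i]=7>B[j]=5 take 5 → j++
[i=0,j=4] A[i]=7<=B[j]=7 take 7 → i++
[i=1,j=4] A[i]=10>B[j]=7 take 7 → j++
[i=1,j=5] A[i]=10>B[j]=8 take 8 → j++
[i=1,j=6] A[i]=10<=B[j]=16 take 10 → i++
[i=2,j=6] A[i]=12<=B[j]=16 take 12 → i++
[i=3,j=6] A[i]=13<=B[j]=16 take 13 → i++
[i=4,j=6] A[i]=27>B[j]=16 take 16 → j++
[i=4,j=7] A[i]=27>B[j]=18 take 18 → j++
[i=4,j=8] A[i]=27>B[j]=20 take 20 → j++
[i=4,j=9] A[i]=27>B[j]=22 take 22 → j++
[i=4,j=10] A[i]=27<=B[j]=36 take 27 → i++
[i=5,j=10] A[i]=31<=B[j]=36 take 31 → i++
[i=6,j=10] A[i]=36<=B[j]=36 take 36 → i++
[i=7,j=10] A done, take B[j]=36 → j++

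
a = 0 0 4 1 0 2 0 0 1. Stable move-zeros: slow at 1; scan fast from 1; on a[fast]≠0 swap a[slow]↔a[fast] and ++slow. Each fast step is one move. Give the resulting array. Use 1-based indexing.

[4, 1, 2, 1, 0, 0, 0, 0, 0]

slow=1 fast=1: a[fast]=0, fast++
slow=1 fast=2: a[fast]=0, fast++
slow=1 fast=3: a[fast]=4≠0 swap→a[1]=4, slow++,fast++
slow=2 fast=4: a[fast]=1≠0 swap→a[2]=1, slow++,fast++
slow=3 fast=5: a[fast]=0, fast++
slow=3 fast=6: a[fast]=2≠0 swap→a[3]=2, slow++,fast++
slow=4 fast=7: a[fast]=0, fast++
slow=4 fast=8: a[fast]=0, fast++
slow=4 fast=9: a[fast]=1≠0 swap→a[4]=1, slow++,fast++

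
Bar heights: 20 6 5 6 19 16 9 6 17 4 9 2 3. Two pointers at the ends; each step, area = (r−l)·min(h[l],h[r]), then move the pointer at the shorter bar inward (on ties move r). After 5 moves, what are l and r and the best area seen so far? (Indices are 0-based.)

l=0 r=12: min(20,3)*12=36 best=36 *, r--
l=0 r=11: min(20,2)*11=22 best=36, r--
l=0 r=10: min(20,9)*10=90 best=90 *, r--
l=0 r=9: min(20,4)*9=36 best=90, r--
l=0 r=8: min(20,17)*8=136 best=136 *, r--

l=0, r=7, best area=136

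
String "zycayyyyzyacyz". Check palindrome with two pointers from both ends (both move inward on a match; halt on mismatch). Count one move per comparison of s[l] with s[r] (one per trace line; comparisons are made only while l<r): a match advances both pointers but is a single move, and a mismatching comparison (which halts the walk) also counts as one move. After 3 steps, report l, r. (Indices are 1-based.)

l=4, r=11

[1,14] 'z'=='z' → l++,r--
[2,13] 'y'=='y' → l++,r--
[3,12] 'c'=='c' → l++,r--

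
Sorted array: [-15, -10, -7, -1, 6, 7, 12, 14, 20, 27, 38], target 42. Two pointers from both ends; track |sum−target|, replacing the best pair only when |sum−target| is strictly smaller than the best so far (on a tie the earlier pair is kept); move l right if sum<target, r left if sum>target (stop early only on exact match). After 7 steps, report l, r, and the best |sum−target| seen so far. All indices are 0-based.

l=6, r=9, best |Δ|=2

l=0 r=10: -15+38=23 d=19 *, l++
l=1 r=10: -10+38=28 d=14 *, l++
l=2 r=10: -7+38=31 d=11 *, l++
l=3 r=10: -1+38=37 d=5 *, l++
l=4 r=10: 6+38=44 d=2 *, r--
l=4 r=9: 6+27=33 d=9, l++
l=5 r=9: 7+27=34 d=8, l++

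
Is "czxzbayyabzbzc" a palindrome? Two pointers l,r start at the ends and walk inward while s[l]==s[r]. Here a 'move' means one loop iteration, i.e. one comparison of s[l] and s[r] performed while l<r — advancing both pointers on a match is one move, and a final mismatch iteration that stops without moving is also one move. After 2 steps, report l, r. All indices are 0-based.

l=2, r=11

[0,13] 'c'=='c' → l++,r--
[1,12] 'z'=='z' → l++,r--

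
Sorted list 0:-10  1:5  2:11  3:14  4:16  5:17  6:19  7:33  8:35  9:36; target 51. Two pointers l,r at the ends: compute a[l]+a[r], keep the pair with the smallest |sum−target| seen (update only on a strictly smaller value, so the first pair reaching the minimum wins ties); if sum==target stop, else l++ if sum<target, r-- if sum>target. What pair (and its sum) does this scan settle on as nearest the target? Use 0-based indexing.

[0,9] -10+36=26 d=25 * → l++
[1,9] 5+36=41 d=10 * → l++
[2,9] 11+36=47 d=4 * → l++
[3,9] 14+36=50 d=1 * → l++
[4,9] 16+36=52 d=1 → r--
[4,8] 16+35=51 d=0 * → stop

pair (16, 35) with sum 51 (|Δ|=0)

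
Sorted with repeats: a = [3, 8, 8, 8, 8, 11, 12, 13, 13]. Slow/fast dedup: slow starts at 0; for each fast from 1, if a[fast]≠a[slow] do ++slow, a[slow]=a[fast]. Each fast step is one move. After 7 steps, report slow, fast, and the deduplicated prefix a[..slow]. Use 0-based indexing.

slow=4, fast=8, prefix=[3, 8, 11, 12, 13]

(s=0,f=1) a[fast]=8≠a[slow]=3 write a[1]=8 → slow++,fast++
(s=1,f=2) a[fast]=8=a[slow] dup → fast++
(s=1,f=3) a[fast]=8=a[slow] dup → fast++
(s=1,f=4) a[fast]=8=a[slow] dup → fast++
(s=1,f=5) a[fast]=11≠a[slow]=8 write a[2]=11 → slow++,fast++
(s=2,f=6) a[fast]=12≠a[slow]=11 write a[3]=12 → slow++,fast++
(s=3,f=7) a[fast]=13≠a[slow]=12 write a[4]=13 → slow++,fast++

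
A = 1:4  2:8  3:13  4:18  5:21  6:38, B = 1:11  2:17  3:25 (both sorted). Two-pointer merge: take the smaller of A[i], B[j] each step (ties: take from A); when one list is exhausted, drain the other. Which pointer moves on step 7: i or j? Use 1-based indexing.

i=1 j=1: A[i]=4<=B[j]=11 take 4, i++
i=2 j=1: A[i]=8<=B[j]=11 take 8, i++
i=3 j=1: A[i]=13>B[j]=11 take 11, j++
i=3 j=2: A[i]=13<=B[j]=17 take 13, i++
i=4 j=2: A[i]=18>B[j]=17 take 17, j++
i=4 j=3: A[i]=18<=B[j]=25 take 18, i++
i=5 j=3: A[i]=21<=B[j]=25 take 21, i++

i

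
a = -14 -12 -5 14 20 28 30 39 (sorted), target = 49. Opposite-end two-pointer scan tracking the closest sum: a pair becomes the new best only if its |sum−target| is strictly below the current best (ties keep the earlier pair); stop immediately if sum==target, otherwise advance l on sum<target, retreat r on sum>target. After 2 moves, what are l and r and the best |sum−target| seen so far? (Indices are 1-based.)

l=3, r=8, best |Δ|=22

l=1 r=8: -14+39=25 d=24 *, l++
l=2 r=8: -12+39=27 d=22 *, l++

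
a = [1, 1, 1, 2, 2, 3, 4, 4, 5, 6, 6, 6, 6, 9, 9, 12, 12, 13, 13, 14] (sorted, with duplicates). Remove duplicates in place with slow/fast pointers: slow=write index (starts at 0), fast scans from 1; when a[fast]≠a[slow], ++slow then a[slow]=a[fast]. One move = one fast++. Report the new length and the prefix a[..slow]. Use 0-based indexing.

length 10; prefix = [1, 2, 3, 4, 5, 6, 9, 12, 13, 14]

(s=0,f=1) a[fast]=1=a[slow] dup → fast++
(s=0,f=2) a[fast]=1=a[slow] dup → fast++
(s=0,f=3) a[fast]=2≠a[slow]=1 write a[1]=2 → slow++,fast++
(s=1,f=4) a[fast]=2=a[slow] dup → fast++
(s=1,f=5) a[fast]=3≠a[slow]=2 write a[2]=3 → slow++,fast++
(s=2,f=6) a[fast]=4≠a[slow]=3 write a[3]=4 → slow++,fast++
(s=3,f=7) a[fast]=4=a[slow] dup → fast++
(s=3,f=8) a[fast]=5≠a[slow]=4 write a[4]=5 → slow++,fast++
(s=4,f=9) a[fast]=6≠a[slow]=5 write a[5]=6 → slow++,fast++
(s=5,f=10) a[fast]=6=a[slow] dup → fast++
(s=5,f=11) a[fast]=6=a[slow] dup → fast++
(s=5,f=12) a[fast]=6=a[slow] dup → fast++
(s=5,f=13) a[fast]=9≠a[slow]=6 write a[6]=9 → slow++,fast++
(s=6,f=14) a[fast]=9=a[slow] dup → fast++
(s=6,f=15) a[fast]=12≠a[slow]=9 write a[7]=12 → slow++,fast++
(s=7,f=16) a[fast]=12=a[slow] dup → fast++
(s=7,f=17) a[fast]=13≠a[slow]=12 write a[8]=13 → slow++,fast++
(s=8,f=18) a[fast]=13=a[slow] dup → fast++
(s=8,f=19) a[fast]=14≠a[slow]=13 write a[9]=14 → slow++,fast++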